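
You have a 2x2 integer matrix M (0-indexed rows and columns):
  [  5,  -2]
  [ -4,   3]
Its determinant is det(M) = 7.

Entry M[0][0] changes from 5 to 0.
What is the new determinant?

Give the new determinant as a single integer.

Answer: -8

Derivation:
det is linear in row 0: changing M[0][0] by delta changes det by delta * cofactor(0,0).
Cofactor C_00 = (-1)^(0+0) * minor(0,0) = 3
Entry delta = 0 - 5 = -5
Det delta = -5 * 3 = -15
New det = 7 + -15 = -8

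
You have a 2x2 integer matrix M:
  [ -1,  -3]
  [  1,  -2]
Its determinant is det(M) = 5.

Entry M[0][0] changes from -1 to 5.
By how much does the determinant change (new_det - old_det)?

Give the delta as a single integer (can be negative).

Cofactor C_00 = -2
Entry delta = 5 - -1 = 6
Det delta = entry_delta * cofactor = 6 * -2 = -12

Answer: -12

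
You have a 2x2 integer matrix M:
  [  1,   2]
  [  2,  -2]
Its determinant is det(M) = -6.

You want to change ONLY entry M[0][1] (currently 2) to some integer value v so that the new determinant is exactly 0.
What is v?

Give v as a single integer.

Answer: -1

Derivation:
det is linear in entry M[0][1]: det = old_det + (v - 2) * C_01
Cofactor C_01 = -2
Want det = 0: -6 + (v - 2) * -2 = 0
  (v - 2) = 6 / -2 = -3
  v = 2 + (-3) = -1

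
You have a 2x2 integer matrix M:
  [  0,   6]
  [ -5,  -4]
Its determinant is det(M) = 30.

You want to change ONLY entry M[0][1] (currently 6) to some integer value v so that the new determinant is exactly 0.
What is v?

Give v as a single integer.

Answer: 0

Derivation:
det is linear in entry M[0][1]: det = old_det + (v - 6) * C_01
Cofactor C_01 = 5
Want det = 0: 30 + (v - 6) * 5 = 0
  (v - 6) = -30 / 5 = -6
  v = 6 + (-6) = 0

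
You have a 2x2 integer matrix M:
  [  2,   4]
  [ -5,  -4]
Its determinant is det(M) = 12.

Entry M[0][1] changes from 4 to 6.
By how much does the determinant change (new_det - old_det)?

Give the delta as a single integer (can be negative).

Cofactor C_01 = 5
Entry delta = 6 - 4 = 2
Det delta = entry_delta * cofactor = 2 * 5 = 10

Answer: 10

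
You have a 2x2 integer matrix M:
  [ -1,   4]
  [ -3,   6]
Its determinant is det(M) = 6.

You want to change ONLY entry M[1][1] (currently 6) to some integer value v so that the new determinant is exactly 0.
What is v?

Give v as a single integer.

Answer: 12

Derivation:
det is linear in entry M[1][1]: det = old_det + (v - 6) * C_11
Cofactor C_11 = -1
Want det = 0: 6 + (v - 6) * -1 = 0
  (v - 6) = -6 / -1 = 6
  v = 6 + (6) = 12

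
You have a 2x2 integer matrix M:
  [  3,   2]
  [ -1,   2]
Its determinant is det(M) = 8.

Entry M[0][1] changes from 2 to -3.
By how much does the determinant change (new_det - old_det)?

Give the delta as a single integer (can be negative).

Answer: -5

Derivation:
Cofactor C_01 = 1
Entry delta = -3 - 2 = -5
Det delta = entry_delta * cofactor = -5 * 1 = -5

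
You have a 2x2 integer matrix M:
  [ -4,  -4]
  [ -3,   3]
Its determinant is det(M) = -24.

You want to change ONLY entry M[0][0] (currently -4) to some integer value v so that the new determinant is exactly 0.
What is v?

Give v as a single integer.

det is linear in entry M[0][0]: det = old_det + (v - -4) * C_00
Cofactor C_00 = 3
Want det = 0: -24 + (v - -4) * 3 = 0
  (v - -4) = 24 / 3 = 8
  v = -4 + (8) = 4

Answer: 4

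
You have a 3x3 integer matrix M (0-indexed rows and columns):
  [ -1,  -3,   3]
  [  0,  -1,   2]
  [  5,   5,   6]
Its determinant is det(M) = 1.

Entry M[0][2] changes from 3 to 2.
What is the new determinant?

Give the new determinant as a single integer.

Answer: -4

Derivation:
det is linear in row 0: changing M[0][2] by delta changes det by delta * cofactor(0,2).
Cofactor C_02 = (-1)^(0+2) * minor(0,2) = 5
Entry delta = 2 - 3 = -1
Det delta = -1 * 5 = -5
New det = 1 + -5 = -4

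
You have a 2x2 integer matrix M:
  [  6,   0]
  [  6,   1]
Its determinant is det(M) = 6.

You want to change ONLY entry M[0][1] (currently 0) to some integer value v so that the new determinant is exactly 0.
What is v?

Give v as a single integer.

det is linear in entry M[0][1]: det = old_det + (v - 0) * C_01
Cofactor C_01 = -6
Want det = 0: 6 + (v - 0) * -6 = 0
  (v - 0) = -6 / -6 = 1
  v = 0 + (1) = 1

Answer: 1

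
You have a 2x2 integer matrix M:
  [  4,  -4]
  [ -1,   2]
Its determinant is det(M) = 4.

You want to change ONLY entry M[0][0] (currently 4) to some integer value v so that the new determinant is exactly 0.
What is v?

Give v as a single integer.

Answer: 2

Derivation:
det is linear in entry M[0][0]: det = old_det + (v - 4) * C_00
Cofactor C_00 = 2
Want det = 0: 4 + (v - 4) * 2 = 0
  (v - 4) = -4 / 2 = -2
  v = 4 + (-2) = 2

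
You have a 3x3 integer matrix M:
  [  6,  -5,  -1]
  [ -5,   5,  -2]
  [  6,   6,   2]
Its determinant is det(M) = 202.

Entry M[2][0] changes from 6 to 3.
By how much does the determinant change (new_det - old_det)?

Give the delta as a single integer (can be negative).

Answer: -45

Derivation:
Cofactor C_20 = 15
Entry delta = 3 - 6 = -3
Det delta = entry_delta * cofactor = -3 * 15 = -45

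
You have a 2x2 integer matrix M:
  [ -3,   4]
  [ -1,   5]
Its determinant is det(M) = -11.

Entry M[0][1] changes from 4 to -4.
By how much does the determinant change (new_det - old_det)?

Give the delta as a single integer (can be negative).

Cofactor C_01 = 1
Entry delta = -4 - 4 = -8
Det delta = entry_delta * cofactor = -8 * 1 = -8

Answer: -8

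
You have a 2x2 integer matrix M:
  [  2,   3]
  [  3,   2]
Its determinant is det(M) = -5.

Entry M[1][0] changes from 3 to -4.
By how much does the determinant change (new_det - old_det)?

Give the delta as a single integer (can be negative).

Cofactor C_10 = -3
Entry delta = -4 - 3 = -7
Det delta = entry_delta * cofactor = -7 * -3 = 21

Answer: 21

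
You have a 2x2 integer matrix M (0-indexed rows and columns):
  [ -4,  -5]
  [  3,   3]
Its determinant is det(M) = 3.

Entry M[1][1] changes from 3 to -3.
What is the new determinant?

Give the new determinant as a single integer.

det is linear in row 1: changing M[1][1] by delta changes det by delta * cofactor(1,1).
Cofactor C_11 = (-1)^(1+1) * minor(1,1) = -4
Entry delta = -3 - 3 = -6
Det delta = -6 * -4 = 24
New det = 3 + 24 = 27

Answer: 27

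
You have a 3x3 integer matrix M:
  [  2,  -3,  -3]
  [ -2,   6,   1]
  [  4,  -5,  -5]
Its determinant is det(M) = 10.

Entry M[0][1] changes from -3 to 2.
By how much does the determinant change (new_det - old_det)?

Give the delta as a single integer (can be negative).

Cofactor C_01 = -6
Entry delta = 2 - -3 = 5
Det delta = entry_delta * cofactor = 5 * -6 = -30

Answer: -30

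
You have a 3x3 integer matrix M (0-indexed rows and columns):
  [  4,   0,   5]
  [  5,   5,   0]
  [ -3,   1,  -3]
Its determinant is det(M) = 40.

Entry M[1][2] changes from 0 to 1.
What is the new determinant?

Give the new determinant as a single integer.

Answer: 36

Derivation:
det is linear in row 1: changing M[1][2] by delta changes det by delta * cofactor(1,2).
Cofactor C_12 = (-1)^(1+2) * minor(1,2) = -4
Entry delta = 1 - 0 = 1
Det delta = 1 * -4 = -4
New det = 40 + -4 = 36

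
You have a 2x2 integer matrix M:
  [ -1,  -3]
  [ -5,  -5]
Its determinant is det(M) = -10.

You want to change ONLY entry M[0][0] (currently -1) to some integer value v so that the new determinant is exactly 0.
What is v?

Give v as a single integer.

det is linear in entry M[0][0]: det = old_det + (v - -1) * C_00
Cofactor C_00 = -5
Want det = 0: -10 + (v - -1) * -5 = 0
  (v - -1) = 10 / -5 = -2
  v = -1 + (-2) = -3

Answer: -3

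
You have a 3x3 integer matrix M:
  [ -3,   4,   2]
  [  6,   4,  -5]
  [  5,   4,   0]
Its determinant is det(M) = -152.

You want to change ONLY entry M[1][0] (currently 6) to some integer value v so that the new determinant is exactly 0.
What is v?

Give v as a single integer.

Answer: 25

Derivation:
det is linear in entry M[1][0]: det = old_det + (v - 6) * C_10
Cofactor C_10 = 8
Want det = 0: -152 + (v - 6) * 8 = 0
  (v - 6) = 152 / 8 = 19
  v = 6 + (19) = 25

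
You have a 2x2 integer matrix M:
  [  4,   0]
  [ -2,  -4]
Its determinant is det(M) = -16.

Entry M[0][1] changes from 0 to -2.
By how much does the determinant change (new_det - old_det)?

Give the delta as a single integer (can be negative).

Cofactor C_01 = 2
Entry delta = -2 - 0 = -2
Det delta = entry_delta * cofactor = -2 * 2 = -4

Answer: -4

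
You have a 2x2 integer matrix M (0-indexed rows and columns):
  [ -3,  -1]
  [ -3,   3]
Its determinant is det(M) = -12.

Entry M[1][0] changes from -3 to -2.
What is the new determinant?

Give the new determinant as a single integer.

Answer: -11

Derivation:
det is linear in row 1: changing M[1][0] by delta changes det by delta * cofactor(1,0).
Cofactor C_10 = (-1)^(1+0) * minor(1,0) = 1
Entry delta = -2 - -3 = 1
Det delta = 1 * 1 = 1
New det = -12 + 1 = -11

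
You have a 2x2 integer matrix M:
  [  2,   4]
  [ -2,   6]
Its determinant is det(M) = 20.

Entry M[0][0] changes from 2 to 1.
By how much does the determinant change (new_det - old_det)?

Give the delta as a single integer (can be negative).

Cofactor C_00 = 6
Entry delta = 1 - 2 = -1
Det delta = entry_delta * cofactor = -1 * 6 = -6

Answer: -6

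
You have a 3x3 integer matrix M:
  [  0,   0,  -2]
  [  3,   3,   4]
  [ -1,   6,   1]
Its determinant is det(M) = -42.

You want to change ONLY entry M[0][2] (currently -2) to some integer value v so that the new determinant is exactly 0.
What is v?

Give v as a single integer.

Answer: 0

Derivation:
det is linear in entry M[0][2]: det = old_det + (v - -2) * C_02
Cofactor C_02 = 21
Want det = 0: -42 + (v - -2) * 21 = 0
  (v - -2) = 42 / 21 = 2
  v = -2 + (2) = 0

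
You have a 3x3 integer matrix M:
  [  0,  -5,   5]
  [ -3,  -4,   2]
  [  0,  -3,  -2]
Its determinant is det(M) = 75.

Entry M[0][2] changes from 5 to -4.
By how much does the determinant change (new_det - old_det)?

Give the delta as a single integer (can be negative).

Answer: -81

Derivation:
Cofactor C_02 = 9
Entry delta = -4 - 5 = -9
Det delta = entry_delta * cofactor = -9 * 9 = -81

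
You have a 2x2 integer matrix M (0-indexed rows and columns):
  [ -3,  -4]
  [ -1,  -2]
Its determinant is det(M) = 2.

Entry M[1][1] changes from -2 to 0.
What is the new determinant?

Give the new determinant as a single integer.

det is linear in row 1: changing M[1][1] by delta changes det by delta * cofactor(1,1).
Cofactor C_11 = (-1)^(1+1) * minor(1,1) = -3
Entry delta = 0 - -2 = 2
Det delta = 2 * -3 = -6
New det = 2 + -6 = -4

Answer: -4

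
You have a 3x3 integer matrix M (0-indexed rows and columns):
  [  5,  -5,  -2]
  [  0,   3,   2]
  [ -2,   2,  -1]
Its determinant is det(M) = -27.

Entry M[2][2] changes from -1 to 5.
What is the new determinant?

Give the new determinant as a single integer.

Answer: 63

Derivation:
det is linear in row 2: changing M[2][2] by delta changes det by delta * cofactor(2,2).
Cofactor C_22 = (-1)^(2+2) * minor(2,2) = 15
Entry delta = 5 - -1 = 6
Det delta = 6 * 15 = 90
New det = -27 + 90 = 63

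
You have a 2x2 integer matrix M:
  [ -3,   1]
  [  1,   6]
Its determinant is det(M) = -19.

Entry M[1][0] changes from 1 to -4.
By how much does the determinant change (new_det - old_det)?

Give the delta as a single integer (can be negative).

Cofactor C_10 = -1
Entry delta = -4 - 1 = -5
Det delta = entry_delta * cofactor = -5 * -1 = 5

Answer: 5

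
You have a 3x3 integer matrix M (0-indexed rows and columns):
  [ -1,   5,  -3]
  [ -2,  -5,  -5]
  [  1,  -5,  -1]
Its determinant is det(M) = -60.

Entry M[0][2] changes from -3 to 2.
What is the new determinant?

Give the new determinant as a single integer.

Answer: 15

Derivation:
det is linear in row 0: changing M[0][2] by delta changes det by delta * cofactor(0,2).
Cofactor C_02 = (-1)^(0+2) * minor(0,2) = 15
Entry delta = 2 - -3 = 5
Det delta = 5 * 15 = 75
New det = -60 + 75 = 15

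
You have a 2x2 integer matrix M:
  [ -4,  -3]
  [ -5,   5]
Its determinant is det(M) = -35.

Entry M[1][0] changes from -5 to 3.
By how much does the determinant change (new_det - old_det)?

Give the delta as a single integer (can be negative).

Cofactor C_10 = 3
Entry delta = 3 - -5 = 8
Det delta = entry_delta * cofactor = 8 * 3 = 24

Answer: 24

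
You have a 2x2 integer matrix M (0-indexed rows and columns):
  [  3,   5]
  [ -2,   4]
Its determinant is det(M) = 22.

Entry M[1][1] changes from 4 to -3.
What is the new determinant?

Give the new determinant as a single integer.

Answer: 1

Derivation:
det is linear in row 1: changing M[1][1] by delta changes det by delta * cofactor(1,1).
Cofactor C_11 = (-1)^(1+1) * minor(1,1) = 3
Entry delta = -3 - 4 = -7
Det delta = -7 * 3 = -21
New det = 22 + -21 = 1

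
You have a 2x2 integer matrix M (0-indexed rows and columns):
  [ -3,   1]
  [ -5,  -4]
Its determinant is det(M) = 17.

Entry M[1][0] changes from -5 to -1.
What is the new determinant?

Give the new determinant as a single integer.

det is linear in row 1: changing M[1][0] by delta changes det by delta * cofactor(1,0).
Cofactor C_10 = (-1)^(1+0) * minor(1,0) = -1
Entry delta = -1 - -5 = 4
Det delta = 4 * -1 = -4
New det = 17 + -4 = 13

Answer: 13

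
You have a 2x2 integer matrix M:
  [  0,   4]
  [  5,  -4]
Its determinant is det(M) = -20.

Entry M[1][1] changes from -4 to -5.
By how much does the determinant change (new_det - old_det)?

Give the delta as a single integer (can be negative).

Answer: 0

Derivation:
Cofactor C_11 = 0
Entry delta = -5 - -4 = -1
Det delta = entry_delta * cofactor = -1 * 0 = 0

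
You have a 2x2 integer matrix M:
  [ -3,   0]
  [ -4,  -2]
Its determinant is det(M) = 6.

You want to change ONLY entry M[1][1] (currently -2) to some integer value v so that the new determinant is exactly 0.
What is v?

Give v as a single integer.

Answer: 0

Derivation:
det is linear in entry M[1][1]: det = old_det + (v - -2) * C_11
Cofactor C_11 = -3
Want det = 0: 6 + (v - -2) * -3 = 0
  (v - -2) = -6 / -3 = 2
  v = -2 + (2) = 0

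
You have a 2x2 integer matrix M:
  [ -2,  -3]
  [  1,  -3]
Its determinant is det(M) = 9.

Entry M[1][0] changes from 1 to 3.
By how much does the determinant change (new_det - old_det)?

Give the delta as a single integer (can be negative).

Cofactor C_10 = 3
Entry delta = 3 - 1 = 2
Det delta = entry_delta * cofactor = 2 * 3 = 6

Answer: 6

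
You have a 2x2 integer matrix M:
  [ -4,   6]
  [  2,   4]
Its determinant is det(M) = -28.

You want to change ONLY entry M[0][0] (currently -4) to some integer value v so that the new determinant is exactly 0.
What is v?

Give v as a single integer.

Answer: 3

Derivation:
det is linear in entry M[0][0]: det = old_det + (v - -4) * C_00
Cofactor C_00 = 4
Want det = 0: -28 + (v - -4) * 4 = 0
  (v - -4) = 28 / 4 = 7
  v = -4 + (7) = 3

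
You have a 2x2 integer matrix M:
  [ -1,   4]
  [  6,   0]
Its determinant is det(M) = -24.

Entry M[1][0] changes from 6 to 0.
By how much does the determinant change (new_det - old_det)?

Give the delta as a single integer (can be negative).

Cofactor C_10 = -4
Entry delta = 0 - 6 = -6
Det delta = entry_delta * cofactor = -6 * -4 = 24

Answer: 24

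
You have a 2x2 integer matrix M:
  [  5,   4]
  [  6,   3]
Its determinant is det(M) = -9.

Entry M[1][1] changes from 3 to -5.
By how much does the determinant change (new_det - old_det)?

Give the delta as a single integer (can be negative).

Cofactor C_11 = 5
Entry delta = -5 - 3 = -8
Det delta = entry_delta * cofactor = -8 * 5 = -40

Answer: -40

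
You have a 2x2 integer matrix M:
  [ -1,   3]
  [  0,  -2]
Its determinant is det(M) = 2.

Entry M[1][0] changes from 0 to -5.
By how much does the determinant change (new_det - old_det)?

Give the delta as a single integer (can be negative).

Answer: 15

Derivation:
Cofactor C_10 = -3
Entry delta = -5 - 0 = -5
Det delta = entry_delta * cofactor = -5 * -3 = 15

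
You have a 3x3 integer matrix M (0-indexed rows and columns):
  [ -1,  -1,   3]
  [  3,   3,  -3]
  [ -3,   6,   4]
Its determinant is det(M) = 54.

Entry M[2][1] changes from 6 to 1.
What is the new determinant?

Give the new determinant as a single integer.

Answer: 24

Derivation:
det is linear in row 2: changing M[2][1] by delta changes det by delta * cofactor(2,1).
Cofactor C_21 = (-1)^(2+1) * minor(2,1) = 6
Entry delta = 1 - 6 = -5
Det delta = -5 * 6 = -30
New det = 54 + -30 = 24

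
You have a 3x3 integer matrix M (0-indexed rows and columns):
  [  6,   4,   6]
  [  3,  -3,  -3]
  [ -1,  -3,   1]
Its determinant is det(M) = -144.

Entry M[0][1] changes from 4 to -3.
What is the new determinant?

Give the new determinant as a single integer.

Answer: -144

Derivation:
det is linear in row 0: changing M[0][1] by delta changes det by delta * cofactor(0,1).
Cofactor C_01 = (-1)^(0+1) * minor(0,1) = 0
Entry delta = -3 - 4 = -7
Det delta = -7 * 0 = 0
New det = -144 + 0 = -144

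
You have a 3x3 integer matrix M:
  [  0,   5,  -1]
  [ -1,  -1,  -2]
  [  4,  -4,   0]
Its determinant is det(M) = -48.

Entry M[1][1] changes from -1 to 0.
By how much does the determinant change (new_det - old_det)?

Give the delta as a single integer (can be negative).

Answer: 4

Derivation:
Cofactor C_11 = 4
Entry delta = 0 - -1 = 1
Det delta = entry_delta * cofactor = 1 * 4 = 4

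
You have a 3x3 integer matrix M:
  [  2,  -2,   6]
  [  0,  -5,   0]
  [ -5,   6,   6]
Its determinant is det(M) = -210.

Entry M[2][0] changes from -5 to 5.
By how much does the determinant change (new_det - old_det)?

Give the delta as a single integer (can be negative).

Cofactor C_20 = 30
Entry delta = 5 - -5 = 10
Det delta = entry_delta * cofactor = 10 * 30 = 300

Answer: 300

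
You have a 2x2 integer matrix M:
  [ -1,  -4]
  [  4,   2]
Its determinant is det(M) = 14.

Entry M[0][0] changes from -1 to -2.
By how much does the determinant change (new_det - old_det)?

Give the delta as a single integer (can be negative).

Cofactor C_00 = 2
Entry delta = -2 - -1 = -1
Det delta = entry_delta * cofactor = -1 * 2 = -2

Answer: -2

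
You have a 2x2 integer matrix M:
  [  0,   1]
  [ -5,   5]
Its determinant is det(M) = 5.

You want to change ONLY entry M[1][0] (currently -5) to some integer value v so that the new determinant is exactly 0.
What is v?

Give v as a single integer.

det is linear in entry M[1][0]: det = old_det + (v - -5) * C_10
Cofactor C_10 = -1
Want det = 0: 5 + (v - -5) * -1 = 0
  (v - -5) = -5 / -1 = 5
  v = -5 + (5) = 0

Answer: 0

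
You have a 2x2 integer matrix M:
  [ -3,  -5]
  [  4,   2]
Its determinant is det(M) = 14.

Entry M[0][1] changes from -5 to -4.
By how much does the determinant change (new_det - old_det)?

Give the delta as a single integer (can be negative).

Answer: -4

Derivation:
Cofactor C_01 = -4
Entry delta = -4 - -5 = 1
Det delta = entry_delta * cofactor = 1 * -4 = -4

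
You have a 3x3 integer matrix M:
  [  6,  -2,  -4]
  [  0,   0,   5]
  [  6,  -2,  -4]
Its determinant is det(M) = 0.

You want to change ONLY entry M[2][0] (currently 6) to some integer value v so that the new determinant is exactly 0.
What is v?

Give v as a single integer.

Answer: 6

Derivation:
det is linear in entry M[2][0]: det = old_det + (v - 6) * C_20
Cofactor C_20 = -10
Want det = 0: 0 + (v - 6) * -10 = 0
  (v - 6) = 0 / -10 = 0
  v = 6 + (0) = 6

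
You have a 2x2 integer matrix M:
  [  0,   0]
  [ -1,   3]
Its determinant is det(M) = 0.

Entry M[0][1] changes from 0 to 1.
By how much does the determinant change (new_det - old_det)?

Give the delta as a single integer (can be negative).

Cofactor C_01 = 1
Entry delta = 1 - 0 = 1
Det delta = entry_delta * cofactor = 1 * 1 = 1

Answer: 1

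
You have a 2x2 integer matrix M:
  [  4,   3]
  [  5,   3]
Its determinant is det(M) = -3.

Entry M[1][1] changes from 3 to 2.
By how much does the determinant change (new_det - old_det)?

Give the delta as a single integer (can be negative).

Answer: -4

Derivation:
Cofactor C_11 = 4
Entry delta = 2 - 3 = -1
Det delta = entry_delta * cofactor = -1 * 4 = -4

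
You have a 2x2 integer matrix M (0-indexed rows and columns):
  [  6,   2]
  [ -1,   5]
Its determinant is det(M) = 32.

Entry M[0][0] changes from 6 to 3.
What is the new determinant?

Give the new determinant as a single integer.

Answer: 17

Derivation:
det is linear in row 0: changing M[0][0] by delta changes det by delta * cofactor(0,0).
Cofactor C_00 = (-1)^(0+0) * minor(0,0) = 5
Entry delta = 3 - 6 = -3
Det delta = -3 * 5 = -15
New det = 32 + -15 = 17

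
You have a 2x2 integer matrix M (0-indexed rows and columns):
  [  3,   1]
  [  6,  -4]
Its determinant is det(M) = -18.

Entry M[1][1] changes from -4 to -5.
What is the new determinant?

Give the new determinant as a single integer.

det is linear in row 1: changing M[1][1] by delta changes det by delta * cofactor(1,1).
Cofactor C_11 = (-1)^(1+1) * minor(1,1) = 3
Entry delta = -5 - -4 = -1
Det delta = -1 * 3 = -3
New det = -18 + -3 = -21

Answer: -21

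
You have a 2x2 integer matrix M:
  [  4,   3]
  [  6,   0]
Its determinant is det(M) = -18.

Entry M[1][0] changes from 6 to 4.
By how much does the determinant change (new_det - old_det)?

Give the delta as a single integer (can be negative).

Answer: 6

Derivation:
Cofactor C_10 = -3
Entry delta = 4 - 6 = -2
Det delta = entry_delta * cofactor = -2 * -3 = 6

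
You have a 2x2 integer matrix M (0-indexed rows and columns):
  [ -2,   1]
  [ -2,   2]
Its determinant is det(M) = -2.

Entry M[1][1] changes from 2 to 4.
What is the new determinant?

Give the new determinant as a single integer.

det is linear in row 1: changing M[1][1] by delta changes det by delta * cofactor(1,1).
Cofactor C_11 = (-1)^(1+1) * minor(1,1) = -2
Entry delta = 4 - 2 = 2
Det delta = 2 * -2 = -4
New det = -2 + -4 = -6

Answer: -6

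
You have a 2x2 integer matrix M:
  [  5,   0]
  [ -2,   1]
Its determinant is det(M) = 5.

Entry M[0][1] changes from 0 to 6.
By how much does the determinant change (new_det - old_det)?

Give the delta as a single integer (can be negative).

Cofactor C_01 = 2
Entry delta = 6 - 0 = 6
Det delta = entry_delta * cofactor = 6 * 2 = 12

Answer: 12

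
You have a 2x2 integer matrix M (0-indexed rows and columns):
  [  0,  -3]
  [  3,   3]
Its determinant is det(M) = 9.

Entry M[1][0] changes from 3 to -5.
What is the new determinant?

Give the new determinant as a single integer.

Answer: -15

Derivation:
det is linear in row 1: changing M[1][0] by delta changes det by delta * cofactor(1,0).
Cofactor C_10 = (-1)^(1+0) * minor(1,0) = 3
Entry delta = -5 - 3 = -8
Det delta = -8 * 3 = -24
New det = 9 + -24 = -15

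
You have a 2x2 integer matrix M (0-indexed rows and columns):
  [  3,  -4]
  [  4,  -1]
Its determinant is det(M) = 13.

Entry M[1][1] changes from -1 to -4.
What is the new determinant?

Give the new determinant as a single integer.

Answer: 4

Derivation:
det is linear in row 1: changing M[1][1] by delta changes det by delta * cofactor(1,1).
Cofactor C_11 = (-1)^(1+1) * minor(1,1) = 3
Entry delta = -4 - -1 = -3
Det delta = -3 * 3 = -9
New det = 13 + -9 = 4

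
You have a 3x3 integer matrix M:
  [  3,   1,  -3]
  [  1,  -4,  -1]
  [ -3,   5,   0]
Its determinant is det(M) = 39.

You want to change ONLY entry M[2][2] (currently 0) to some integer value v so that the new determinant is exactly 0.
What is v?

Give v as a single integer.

det is linear in entry M[2][2]: det = old_det + (v - 0) * C_22
Cofactor C_22 = -13
Want det = 0: 39 + (v - 0) * -13 = 0
  (v - 0) = -39 / -13 = 3
  v = 0 + (3) = 3

Answer: 3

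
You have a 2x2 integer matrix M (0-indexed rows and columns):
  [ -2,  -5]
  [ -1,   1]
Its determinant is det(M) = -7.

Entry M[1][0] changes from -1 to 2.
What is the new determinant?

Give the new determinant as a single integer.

Answer: 8

Derivation:
det is linear in row 1: changing M[1][0] by delta changes det by delta * cofactor(1,0).
Cofactor C_10 = (-1)^(1+0) * minor(1,0) = 5
Entry delta = 2 - -1 = 3
Det delta = 3 * 5 = 15
New det = -7 + 15 = 8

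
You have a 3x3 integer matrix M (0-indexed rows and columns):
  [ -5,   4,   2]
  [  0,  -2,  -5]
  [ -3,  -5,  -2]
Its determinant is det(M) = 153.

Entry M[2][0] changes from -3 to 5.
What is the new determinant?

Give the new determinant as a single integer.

det is linear in row 2: changing M[2][0] by delta changes det by delta * cofactor(2,0).
Cofactor C_20 = (-1)^(2+0) * minor(2,0) = -16
Entry delta = 5 - -3 = 8
Det delta = 8 * -16 = -128
New det = 153 + -128 = 25

Answer: 25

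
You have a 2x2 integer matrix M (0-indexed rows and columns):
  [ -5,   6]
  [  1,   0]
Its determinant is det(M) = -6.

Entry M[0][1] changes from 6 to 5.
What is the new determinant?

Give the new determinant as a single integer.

Answer: -5

Derivation:
det is linear in row 0: changing M[0][1] by delta changes det by delta * cofactor(0,1).
Cofactor C_01 = (-1)^(0+1) * minor(0,1) = -1
Entry delta = 5 - 6 = -1
Det delta = -1 * -1 = 1
New det = -6 + 1 = -5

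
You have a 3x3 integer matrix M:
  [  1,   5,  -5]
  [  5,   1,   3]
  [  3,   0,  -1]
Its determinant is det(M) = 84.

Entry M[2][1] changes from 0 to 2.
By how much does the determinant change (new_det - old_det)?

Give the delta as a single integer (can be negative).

Answer: -56

Derivation:
Cofactor C_21 = -28
Entry delta = 2 - 0 = 2
Det delta = entry_delta * cofactor = 2 * -28 = -56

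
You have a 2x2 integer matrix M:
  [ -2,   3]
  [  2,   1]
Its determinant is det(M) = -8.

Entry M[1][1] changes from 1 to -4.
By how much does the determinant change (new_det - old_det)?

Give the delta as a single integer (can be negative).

Cofactor C_11 = -2
Entry delta = -4 - 1 = -5
Det delta = entry_delta * cofactor = -5 * -2 = 10

Answer: 10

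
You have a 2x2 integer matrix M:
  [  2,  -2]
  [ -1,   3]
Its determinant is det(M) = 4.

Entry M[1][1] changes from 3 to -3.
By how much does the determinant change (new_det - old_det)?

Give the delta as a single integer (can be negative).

Cofactor C_11 = 2
Entry delta = -3 - 3 = -6
Det delta = entry_delta * cofactor = -6 * 2 = -12

Answer: -12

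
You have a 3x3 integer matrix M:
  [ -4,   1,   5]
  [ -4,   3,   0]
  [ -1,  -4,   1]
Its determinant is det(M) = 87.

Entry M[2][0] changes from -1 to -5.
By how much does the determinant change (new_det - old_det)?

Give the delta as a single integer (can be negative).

Cofactor C_20 = -15
Entry delta = -5 - -1 = -4
Det delta = entry_delta * cofactor = -4 * -15 = 60

Answer: 60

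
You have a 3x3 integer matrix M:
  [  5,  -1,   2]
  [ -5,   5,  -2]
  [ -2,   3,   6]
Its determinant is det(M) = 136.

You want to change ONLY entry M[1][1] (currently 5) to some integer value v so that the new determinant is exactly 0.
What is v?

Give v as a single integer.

Answer: 1

Derivation:
det is linear in entry M[1][1]: det = old_det + (v - 5) * C_11
Cofactor C_11 = 34
Want det = 0: 136 + (v - 5) * 34 = 0
  (v - 5) = -136 / 34 = -4
  v = 5 + (-4) = 1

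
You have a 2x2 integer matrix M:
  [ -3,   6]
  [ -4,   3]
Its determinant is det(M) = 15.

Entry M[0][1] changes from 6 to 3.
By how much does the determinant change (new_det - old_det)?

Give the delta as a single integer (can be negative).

Answer: -12

Derivation:
Cofactor C_01 = 4
Entry delta = 3 - 6 = -3
Det delta = entry_delta * cofactor = -3 * 4 = -12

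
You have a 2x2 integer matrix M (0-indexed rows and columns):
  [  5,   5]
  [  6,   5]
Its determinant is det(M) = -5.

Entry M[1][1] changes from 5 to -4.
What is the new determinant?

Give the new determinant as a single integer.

det is linear in row 1: changing M[1][1] by delta changes det by delta * cofactor(1,1).
Cofactor C_11 = (-1)^(1+1) * minor(1,1) = 5
Entry delta = -4 - 5 = -9
Det delta = -9 * 5 = -45
New det = -5 + -45 = -50

Answer: -50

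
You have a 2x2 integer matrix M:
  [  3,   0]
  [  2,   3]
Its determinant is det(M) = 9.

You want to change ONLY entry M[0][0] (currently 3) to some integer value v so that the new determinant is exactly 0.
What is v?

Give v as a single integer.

Answer: 0

Derivation:
det is linear in entry M[0][0]: det = old_det + (v - 3) * C_00
Cofactor C_00 = 3
Want det = 0: 9 + (v - 3) * 3 = 0
  (v - 3) = -9 / 3 = -3
  v = 3 + (-3) = 0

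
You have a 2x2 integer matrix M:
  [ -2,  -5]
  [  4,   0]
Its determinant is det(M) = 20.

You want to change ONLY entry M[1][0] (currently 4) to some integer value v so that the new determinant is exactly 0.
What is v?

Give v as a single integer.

det is linear in entry M[1][0]: det = old_det + (v - 4) * C_10
Cofactor C_10 = 5
Want det = 0: 20 + (v - 4) * 5 = 0
  (v - 4) = -20 / 5 = -4
  v = 4 + (-4) = 0

Answer: 0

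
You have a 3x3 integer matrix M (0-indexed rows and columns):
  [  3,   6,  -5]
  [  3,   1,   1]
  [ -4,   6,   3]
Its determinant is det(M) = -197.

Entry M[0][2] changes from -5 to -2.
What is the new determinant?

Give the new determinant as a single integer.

det is linear in row 0: changing M[0][2] by delta changes det by delta * cofactor(0,2).
Cofactor C_02 = (-1)^(0+2) * minor(0,2) = 22
Entry delta = -2 - -5 = 3
Det delta = 3 * 22 = 66
New det = -197 + 66 = -131

Answer: -131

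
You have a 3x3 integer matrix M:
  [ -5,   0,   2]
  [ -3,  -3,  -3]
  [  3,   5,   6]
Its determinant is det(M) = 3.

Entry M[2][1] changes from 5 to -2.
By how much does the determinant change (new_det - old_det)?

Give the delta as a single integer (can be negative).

Cofactor C_21 = -21
Entry delta = -2 - 5 = -7
Det delta = entry_delta * cofactor = -7 * -21 = 147

Answer: 147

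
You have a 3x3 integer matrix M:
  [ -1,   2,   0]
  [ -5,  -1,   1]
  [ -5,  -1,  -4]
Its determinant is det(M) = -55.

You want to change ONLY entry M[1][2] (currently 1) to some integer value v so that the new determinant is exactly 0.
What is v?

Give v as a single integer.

Answer: -4

Derivation:
det is linear in entry M[1][2]: det = old_det + (v - 1) * C_12
Cofactor C_12 = -11
Want det = 0: -55 + (v - 1) * -11 = 0
  (v - 1) = 55 / -11 = -5
  v = 1 + (-5) = -4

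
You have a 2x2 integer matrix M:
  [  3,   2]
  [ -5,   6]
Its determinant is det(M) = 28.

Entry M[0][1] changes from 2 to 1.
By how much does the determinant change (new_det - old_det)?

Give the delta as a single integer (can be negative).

Answer: -5

Derivation:
Cofactor C_01 = 5
Entry delta = 1 - 2 = -1
Det delta = entry_delta * cofactor = -1 * 5 = -5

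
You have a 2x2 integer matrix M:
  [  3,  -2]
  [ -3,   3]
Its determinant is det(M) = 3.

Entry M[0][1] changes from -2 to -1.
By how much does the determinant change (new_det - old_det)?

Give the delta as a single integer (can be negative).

Cofactor C_01 = 3
Entry delta = -1 - -2 = 1
Det delta = entry_delta * cofactor = 1 * 3 = 3

Answer: 3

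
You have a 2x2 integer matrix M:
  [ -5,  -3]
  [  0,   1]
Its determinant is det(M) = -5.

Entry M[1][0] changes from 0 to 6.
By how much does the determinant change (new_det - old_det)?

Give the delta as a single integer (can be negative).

Cofactor C_10 = 3
Entry delta = 6 - 0 = 6
Det delta = entry_delta * cofactor = 6 * 3 = 18

Answer: 18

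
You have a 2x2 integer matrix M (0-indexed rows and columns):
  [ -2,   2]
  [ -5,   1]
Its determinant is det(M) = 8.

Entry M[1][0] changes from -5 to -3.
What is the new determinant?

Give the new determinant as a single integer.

det is linear in row 1: changing M[1][0] by delta changes det by delta * cofactor(1,0).
Cofactor C_10 = (-1)^(1+0) * minor(1,0) = -2
Entry delta = -3 - -5 = 2
Det delta = 2 * -2 = -4
New det = 8 + -4 = 4

Answer: 4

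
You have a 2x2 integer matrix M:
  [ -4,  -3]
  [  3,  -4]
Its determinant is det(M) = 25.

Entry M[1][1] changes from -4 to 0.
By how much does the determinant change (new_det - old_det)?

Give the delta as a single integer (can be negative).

Cofactor C_11 = -4
Entry delta = 0 - -4 = 4
Det delta = entry_delta * cofactor = 4 * -4 = -16

Answer: -16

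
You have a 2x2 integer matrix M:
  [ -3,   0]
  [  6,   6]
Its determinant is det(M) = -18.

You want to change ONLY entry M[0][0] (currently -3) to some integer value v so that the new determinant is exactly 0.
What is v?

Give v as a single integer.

Answer: 0

Derivation:
det is linear in entry M[0][0]: det = old_det + (v - -3) * C_00
Cofactor C_00 = 6
Want det = 0: -18 + (v - -3) * 6 = 0
  (v - -3) = 18 / 6 = 3
  v = -3 + (3) = 0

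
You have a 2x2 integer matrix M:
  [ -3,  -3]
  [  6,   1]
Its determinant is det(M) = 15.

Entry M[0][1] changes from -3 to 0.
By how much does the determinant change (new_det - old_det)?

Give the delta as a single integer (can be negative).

Answer: -18

Derivation:
Cofactor C_01 = -6
Entry delta = 0 - -3 = 3
Det delta = entry_delta * cofactor = 3 * -6 = -18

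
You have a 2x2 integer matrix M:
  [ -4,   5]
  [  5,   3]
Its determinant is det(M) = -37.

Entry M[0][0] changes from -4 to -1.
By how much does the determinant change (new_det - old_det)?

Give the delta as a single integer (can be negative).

Cofactor C_00 = 3
Entry delta = -1 - -4 = 3
Det delta = entry_delta * cofactor = 3 * 3 = 9

Answer: 9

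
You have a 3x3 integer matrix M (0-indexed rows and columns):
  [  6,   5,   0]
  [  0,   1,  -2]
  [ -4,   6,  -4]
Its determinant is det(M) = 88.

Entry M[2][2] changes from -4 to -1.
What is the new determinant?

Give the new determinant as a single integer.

det is linear in row 2: changing M[2][2] by delta changes det by delta * cofactor(2,2).
Cofactor C_22 = (-1)^(2+2) * minor(2,2) = 6
Entry delta = -1 - -4 = 3
Det delta = 3 * 6 = 18
New det = 88 + 18 = 106

Answer: 106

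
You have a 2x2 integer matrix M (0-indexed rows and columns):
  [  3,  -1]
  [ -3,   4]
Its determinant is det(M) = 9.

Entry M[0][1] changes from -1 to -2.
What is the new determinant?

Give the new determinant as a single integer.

Answer: 6

Derivation:
det is linear in row 0: changing M[0][1] by delta changes det by delta * cofactor(0,1).
Cofactor C_01 = (-1)^(0+1) * minor(0,1) = 3
Entry delta = -2 - -1 = -1
Det delta = -1 * 3 = -3
New det = 9 + -3 = 6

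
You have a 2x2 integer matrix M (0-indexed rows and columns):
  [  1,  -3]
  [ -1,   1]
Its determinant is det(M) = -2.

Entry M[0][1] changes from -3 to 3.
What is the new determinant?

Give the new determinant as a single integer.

Answer: 4

Derivation:
det is linear in row 0: changing M[0][1] by delta changes det by delta * cofactor(0,1).
Cofactor C_01 = (-1)^(0+1) * minor(0,1) = 1
Entry delta = 3 - -3 = 6
Det delta = 6 * 1 = 6
New det = -2 + 6 = 4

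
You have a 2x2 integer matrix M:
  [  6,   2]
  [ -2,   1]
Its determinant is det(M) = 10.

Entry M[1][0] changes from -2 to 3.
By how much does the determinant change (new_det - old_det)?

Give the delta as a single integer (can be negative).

Cofactor C_10 = -2
Entry delta = 3 - -2 = 5
Det delta = entry_delta * cofactor = 5 * -2 = -10

Answer: -10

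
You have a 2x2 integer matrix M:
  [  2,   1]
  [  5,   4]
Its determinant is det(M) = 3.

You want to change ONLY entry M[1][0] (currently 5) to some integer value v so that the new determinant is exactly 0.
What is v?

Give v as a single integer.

Answer: 8

Derivation:
det is linear in entry M[1][0]: det = old_det + (v - 5) * C_10
Cofactor C_10 = -1
Want det = 0: 3 + (v - 5) * -1 = 0
  (v - 5) = -3 / -1 = 3
  v = 5 + (3) = 8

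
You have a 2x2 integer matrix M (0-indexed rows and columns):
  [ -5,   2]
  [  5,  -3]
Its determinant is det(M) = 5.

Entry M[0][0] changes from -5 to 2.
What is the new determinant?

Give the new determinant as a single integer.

Answer: -16

Derivation:
det is linear in row 0: changing M[0][0] by delta changes det by delta * cofactor(0,0).
Cofactor C_00 = (-1)^(0+0) * minor(0,0) = -3
Entry delta = 2 - -5 = 7
Det delta = 7 * -3 = -21
New det = 5 + -21 = -16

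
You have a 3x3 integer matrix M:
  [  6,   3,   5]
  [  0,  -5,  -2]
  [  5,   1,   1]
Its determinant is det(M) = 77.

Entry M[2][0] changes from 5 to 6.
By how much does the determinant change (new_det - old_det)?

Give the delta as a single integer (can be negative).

Cofactor C_20 = 19
Entry delta = 6 - 5 = 1
Det delta = entry_delta * cofactor = 1 * 19 = 19

Answer: 19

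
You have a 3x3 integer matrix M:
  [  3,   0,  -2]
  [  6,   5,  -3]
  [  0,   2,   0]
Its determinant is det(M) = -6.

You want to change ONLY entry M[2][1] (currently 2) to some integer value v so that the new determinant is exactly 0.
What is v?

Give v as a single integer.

det is linear in entry M[2][1]: det = old_det + (v - 2) * C_21
Cofactor C_21 = -3
Want det = 0: -6 + (v - 2) * -3 = 0
  (v - 2) = 6 / -3 = -2
  v = 2 + (-2) = 0

Answer: 0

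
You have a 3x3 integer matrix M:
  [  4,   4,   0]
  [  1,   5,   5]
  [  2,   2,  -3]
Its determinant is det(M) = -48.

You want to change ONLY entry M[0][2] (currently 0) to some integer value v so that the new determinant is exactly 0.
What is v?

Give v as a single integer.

det is linear in entry M[0][2]: det = old_det + (v - 0) * C_02
Cofactor C_02 = -8
Want det = 0: -48 + (v - 0) * -8 = 0
  (v - 0) = 48 / -8 = -6
  v = 0 + (-6) = -6

Answer: -6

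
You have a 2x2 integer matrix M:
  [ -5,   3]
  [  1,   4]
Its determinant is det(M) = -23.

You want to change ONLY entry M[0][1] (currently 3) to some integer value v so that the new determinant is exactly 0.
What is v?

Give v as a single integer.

det is linear in entry M[0][1]: det = old_det + (v - 3) * C_01
Cofactor C_01 = -1
Want det = 0: -23 + (v - 3) * -1 = 0
  (v - 3) = 23 / -1 = -23
  v = 3 + (-23) = -20

Answer: -20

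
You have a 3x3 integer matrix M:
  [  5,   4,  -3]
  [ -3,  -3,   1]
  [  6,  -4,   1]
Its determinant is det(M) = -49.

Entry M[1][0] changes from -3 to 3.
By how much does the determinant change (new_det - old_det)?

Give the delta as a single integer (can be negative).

Cofactor C_10 = 8
Entry delta = 3 - -3 = 6
Det delta = entry_delta * cofactor = 6 * 8 = 48

Answer: 48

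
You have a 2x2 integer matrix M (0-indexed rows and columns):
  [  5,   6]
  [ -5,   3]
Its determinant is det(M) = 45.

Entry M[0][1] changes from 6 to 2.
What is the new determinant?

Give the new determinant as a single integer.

det is linear in row 0: changing M[0][1] by delta changes det by delta * cofactor(0,1).
Cofactor C_01 = (-1)^(0+1) * minor(0,1) = 5
Entry delta = 2 - 6 = -4
Det delta = -4 * 5 = -20
New det = 45 + -20 = 25

Answer: 25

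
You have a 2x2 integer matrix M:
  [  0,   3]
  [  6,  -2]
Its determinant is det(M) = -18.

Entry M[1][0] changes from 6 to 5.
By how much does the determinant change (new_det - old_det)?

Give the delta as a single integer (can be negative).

Cofactor C_10 = -3
Entry delta = 5 - 6 = -1
Det delta = entry_delta * cofactor = -1 * -3 = 3

Answer: 3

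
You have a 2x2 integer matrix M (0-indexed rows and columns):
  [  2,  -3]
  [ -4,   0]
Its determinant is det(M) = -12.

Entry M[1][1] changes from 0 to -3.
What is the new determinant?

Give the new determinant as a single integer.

Answer: -18

Derivation:
det is linear in row 1: changing M[1][1] by delta changes det by delta * cofactor(1,1).
Cofactor C_11 = (-1)^(1+1) * minor(1,1) = 2
Entry delta = -3 - 0 = -3
Det delta = -3 * 2 = -6
New det = -12 + -6 = -18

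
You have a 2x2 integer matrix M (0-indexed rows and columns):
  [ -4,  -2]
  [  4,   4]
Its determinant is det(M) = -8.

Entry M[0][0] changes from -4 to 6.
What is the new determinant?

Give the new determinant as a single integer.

det is linear in row 0: changing M[0][0] by delta changes det by delta * cofactor(0,0).
Cofactor C_00 = (-1)^(0+0) * minor(0,0) = 4
Entry delta = 6 - -4 = 10
Det delta = 10 * 4 = 40
New det = -8 + 40 = 32

Answer: 32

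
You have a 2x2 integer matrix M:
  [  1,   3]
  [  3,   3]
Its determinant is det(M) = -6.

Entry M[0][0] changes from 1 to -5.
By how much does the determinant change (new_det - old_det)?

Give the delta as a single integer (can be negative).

Answer: -18

Derivation:
Cofactor C_00 = 3
Entry delta = -5 - 1 = -6
Det delta = entry_delta * cofactor = -6 * 3 = -18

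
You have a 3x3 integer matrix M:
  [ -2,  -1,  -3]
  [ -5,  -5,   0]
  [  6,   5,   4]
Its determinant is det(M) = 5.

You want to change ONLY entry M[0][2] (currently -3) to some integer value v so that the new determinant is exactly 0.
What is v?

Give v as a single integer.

Answer: -4

Derivation:
det is linear in entry M[0][2]: det = old_det + (v - -3) * C_02
Cofactor C_02 = 5
Want det = 0: 5 + (v - -3) * 5 = 0
  (v - -3) = -5 / 5 = -1
  v = -3 + (-1) = -4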